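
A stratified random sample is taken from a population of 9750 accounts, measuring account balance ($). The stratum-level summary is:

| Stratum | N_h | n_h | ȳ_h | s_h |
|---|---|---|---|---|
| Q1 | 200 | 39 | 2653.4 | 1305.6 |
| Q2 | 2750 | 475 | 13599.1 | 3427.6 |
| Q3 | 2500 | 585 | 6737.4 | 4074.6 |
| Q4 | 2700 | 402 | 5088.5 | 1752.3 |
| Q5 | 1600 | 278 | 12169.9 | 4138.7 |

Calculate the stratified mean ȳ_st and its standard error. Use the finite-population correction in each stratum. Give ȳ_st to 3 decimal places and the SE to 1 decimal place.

ȳ_st = Σ W_h ȳ_h = (200·2653.4 + 2750·13599.1 + 2500·6737.4 + 2700·5088.5 + 1600·12169.9)/9750 = 9023.84564
V̂(ȳ_st) = Σ W_h² (1 − n_h/N_h) s_h²/n_h, with W_h = N_h/N and N = 9750:
  stratum Q1: (200/9750)²·(1 − 39/200)·1305.6²/39 = 14.8048
  stratum Q2: (2750/9750)²·(1 − 475/2750)·3427.6²/475 = 1627.76
  stratum Q3: (2500/9750)²·(1 − 585/2500)·4074.6²/585 = 1429.27
  stratum Q4: (2700/9750)²·(1 − 402/2700)·1752.3²/402 = 498.535
  stratum Q5: (1600/9750)²·(1 − 278/1600)·4138.7²/278 = 1370.96
V̂(ȳ_st) = 4941.33
SE(ȳ_st) = √4941.33 = 70.2946

ȳ_st ≈ 9023.846, SE ≈ 70.3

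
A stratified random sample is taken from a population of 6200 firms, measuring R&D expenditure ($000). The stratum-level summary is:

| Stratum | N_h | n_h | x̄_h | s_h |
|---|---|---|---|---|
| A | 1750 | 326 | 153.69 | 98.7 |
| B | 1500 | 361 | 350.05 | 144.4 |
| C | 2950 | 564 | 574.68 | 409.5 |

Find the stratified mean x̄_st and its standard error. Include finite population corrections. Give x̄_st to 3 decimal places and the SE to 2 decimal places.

x̄_st = Σ W_h x̄_h = (1750·153.69 + 1500·350.05 + 2950·574.68)/6200 = 401.50621
V̂(x̄_st) = Σ W_h² (1 − n_h/N_h) s_h²/n_h, with W_h = N_h/N and N = 6200:
  stratum A: (1750/6200)²·(1 − 326/1750)·98.7²/326 = 1.93723
  stratum B: (1500/6200)²·(1 − 361/1500)·144.4²/361 = 2.56719
  stratum C: (2950/6200)²·(1 − 564/2950)·409.5²/564 = 54.4425
V̂(x̄_st) = 58.9469
SE(x̄_st) = √58.9469 = 7.67769

x̄_st ≈ 401.506, SE ≈ 7.68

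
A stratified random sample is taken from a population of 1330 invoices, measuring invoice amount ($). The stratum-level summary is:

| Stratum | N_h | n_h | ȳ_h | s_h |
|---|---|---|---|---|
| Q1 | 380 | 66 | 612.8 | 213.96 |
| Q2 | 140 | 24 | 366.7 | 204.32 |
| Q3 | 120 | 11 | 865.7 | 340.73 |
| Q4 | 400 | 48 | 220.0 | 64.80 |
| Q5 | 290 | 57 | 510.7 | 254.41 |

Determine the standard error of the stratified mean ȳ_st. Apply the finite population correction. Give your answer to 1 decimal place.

SE(ȳ_st) ≈ 13.8

V̂(ȳ_st) = Σ W_h² (1 − n_h/N_h) s_h²/n_h, with W_h = N_h/N and N = 1330:
  stratum Q1: (380/1330)²·(1 − 66/380)·213.96²/66 = 46.7876
  stratum Q2: (140/1330)²·(1 − 24/140)·204.32²/24 = 15.9696
  stratum Q3: (120/1330)²·(1 − 11/120)·340.73²/11 = 78.0427
  stratum Q4: (400/1330)²·(1 − 48/400)·64.80²/48 = 6.96319
  stratum Q5: (290/1330)²·(1 − 57/290)·254.41²/57 = 43.3755
V̂(ȳ_st) = 191.139
SE(ȳ_st) = √191.139 = 13.8253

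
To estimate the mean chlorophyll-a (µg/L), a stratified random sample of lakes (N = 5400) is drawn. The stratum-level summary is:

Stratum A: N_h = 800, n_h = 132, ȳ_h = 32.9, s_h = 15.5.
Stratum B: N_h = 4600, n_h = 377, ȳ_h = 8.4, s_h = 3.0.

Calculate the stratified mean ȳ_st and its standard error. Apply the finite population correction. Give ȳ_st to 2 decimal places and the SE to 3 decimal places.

ȳ_st ≈ 12.03, SE ≈ 0.222

ȳ_st = Σ W_h ȳ_h = (800·32.9 + 4600·8.4)/5400 = 12.02963
V̂(ȳ_st) = Σ W_h² (1 − n_h/N_h) s_h²/n_h, with W_h = N_h/N and N = 5400:
  stratum A: (800/5400)²·(1 − 132/800)·15.5²/132 = 0.0333556
  stratum B: (4600/5400)²·(1 − 377/4600)·3.0²/377 = 0.0159035
V̂(ȳ_st) = 0.0492591
SE(ȳ_st) = √0.0492591 = 0.221944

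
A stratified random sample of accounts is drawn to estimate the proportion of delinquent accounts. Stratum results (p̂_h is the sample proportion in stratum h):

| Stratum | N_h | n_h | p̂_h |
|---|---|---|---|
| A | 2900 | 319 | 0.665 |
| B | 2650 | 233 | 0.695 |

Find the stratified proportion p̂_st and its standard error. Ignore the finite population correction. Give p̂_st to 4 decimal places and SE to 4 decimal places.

N = 5550; stratum weights W_h = N_h/N.
p̂_st = Σ W_h p̂_h = (2900·0.665 + 2650·0.695)/5550 = 0.67932
V̂(p̂_st) = Σ W_h² p̂_h(1−p̂_h)/(n_h−1):
  stratum A: (2900/5550)²·0.665·0.335/318 = 0.000191271
  stratum B: (2650/5550)²·0.695·0.305/232 = 0.000208306
V̂(p̂_st) = 0.000399577; SE = √V̂ = 0.0199894

p̂_st ≈ 0.6793, SE ≈ 0.0200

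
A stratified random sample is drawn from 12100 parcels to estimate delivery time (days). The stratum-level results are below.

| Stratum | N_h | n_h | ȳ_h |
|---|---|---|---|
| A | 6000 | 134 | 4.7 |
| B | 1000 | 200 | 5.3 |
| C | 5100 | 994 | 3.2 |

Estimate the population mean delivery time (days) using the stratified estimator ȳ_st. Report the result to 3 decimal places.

N = Σ N_h = 12100. Stratum weights W_h = N_h/N.
ȳ_st = (6000·4.7 + 1000·5.3 + 5100·3.2) / 12100 = 4.11736

ȳ_st ≈ 4.117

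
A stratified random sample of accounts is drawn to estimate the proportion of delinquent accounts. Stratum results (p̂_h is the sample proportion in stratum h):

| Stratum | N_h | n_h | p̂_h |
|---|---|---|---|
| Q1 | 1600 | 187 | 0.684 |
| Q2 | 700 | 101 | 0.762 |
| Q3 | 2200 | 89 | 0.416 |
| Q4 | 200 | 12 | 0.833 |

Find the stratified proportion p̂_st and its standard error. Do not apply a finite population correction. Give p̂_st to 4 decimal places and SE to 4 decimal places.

N = 4700; stratum weights W_h = N_h/N.
p̂_st = Σ W_h p̂_h = (1600·0.684 + 700·0.762 + 2200·0.416 + 200·0.833)/4700 = 0.57651
V̂(p̂_st) = Σ W_h² p̂_h(1−p̂_h)/(n_h−1):
  stratum Q1: (1600/4700)²·0.684·0.316/186 = 0.000134671
  stratum Q2: (700/4700)²·0.762·0.238/100 = 4.02284e-05
  stratum Q3: (2200/4700)²·0.416·0.584/88 = 0.000604885
  stratum Q4: (200/4700)²·0.833·0.167/11 = 2.28999e-05
V̂(p̂_st) = 0.000802685; SE = √V̂ = 0.0283317

p̂_st ≈ 0.5765, SE ≈ 0.0283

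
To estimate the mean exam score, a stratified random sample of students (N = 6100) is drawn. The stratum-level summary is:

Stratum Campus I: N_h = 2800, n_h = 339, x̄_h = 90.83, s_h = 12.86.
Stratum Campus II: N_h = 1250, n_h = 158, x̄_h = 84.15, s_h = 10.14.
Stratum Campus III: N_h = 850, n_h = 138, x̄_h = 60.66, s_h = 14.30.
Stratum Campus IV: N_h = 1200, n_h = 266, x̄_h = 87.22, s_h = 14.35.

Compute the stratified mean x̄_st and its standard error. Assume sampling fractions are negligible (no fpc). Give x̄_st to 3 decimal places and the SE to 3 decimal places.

x̄_st = Σ W_h x̄_h = (2800·90.83 + 1250·84.15 + 850·60.66 + 1200·87.22)/6100 = 84.54697
V̂(x̄_st) = Σ W_h² s_h²/n_h, with W_h = N_h/N and N = 6100:
  stratum Campus I: (2800/6100)²·12.86²/339 = 0.102787
  stratum Campus II: (1250/6100)²·10.14²/158 = 0.0273262
  stratum Campus III: (850/6100)²·14.30²/138 = 0.0287721
  stratum Campus IV: (1200/6100)²·14.35²/266 = 0.0299588
V̂(x̄_st) = 0.188844
SE(x̄_st) = √0.188844 = 0.434562

x̄_st ≈ 84.547, SE ≈ 0.435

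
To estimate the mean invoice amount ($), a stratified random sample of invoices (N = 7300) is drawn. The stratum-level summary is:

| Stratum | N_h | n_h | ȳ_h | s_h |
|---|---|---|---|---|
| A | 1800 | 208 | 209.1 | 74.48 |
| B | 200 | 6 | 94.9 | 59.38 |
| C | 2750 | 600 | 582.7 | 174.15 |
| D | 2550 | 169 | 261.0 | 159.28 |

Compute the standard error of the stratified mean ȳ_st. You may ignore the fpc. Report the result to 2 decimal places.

SE(ȳ_st) ≈ 5.25

V̂(ȳ_st) = Σ W_h² s_h²/n_h, with W_h = N_h/N and N = 7300:
  stratum A: (1800/7300)²·74.48²/208 = 1.62149
  stratum B: (200/7300)²·59.38²/6 = 0.441106
  stratum C: (2750/7300)²·174.15²/600 = 7.17324
  stratum D: (2550/7300)²·159.28²/169 = 18.3177
V̂(ȳ_st) = 27.5535
SE(ȳ_st) = √27.5535 = 5.24914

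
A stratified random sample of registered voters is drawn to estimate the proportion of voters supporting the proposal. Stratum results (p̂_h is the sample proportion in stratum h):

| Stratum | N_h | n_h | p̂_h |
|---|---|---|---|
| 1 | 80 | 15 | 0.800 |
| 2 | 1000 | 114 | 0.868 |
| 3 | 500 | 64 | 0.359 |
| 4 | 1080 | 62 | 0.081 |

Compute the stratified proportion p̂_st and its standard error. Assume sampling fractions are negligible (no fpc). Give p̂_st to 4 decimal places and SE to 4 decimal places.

N = 2660; stratum weights W_h = N_h/N.
p̂_st = Σ W_h p̂_h = (80·0.800 + 1000·0.868 + 500·0.359 + 1080·0.081)/2660 = 0.45074
V̂(p̂_st) = Σ W_h² p̂_h(1−p̂_h)/(n_h−1):
  stratum 1: (80/2660)²·0.800·0.200/14 = 1.03373e-05
  stratum 2: (1000/2660)²·0.868·0.132/113 = 0.000143302
  stratum 3: (500/2660)²·0.359·0.641/63 = 0.000129059
  stratum 4: (1080/2660)²·0.081·0.919/61 = 0.000201166
V̂(p̂_st) = 0.000483865; SE = √V̂ = 0.0219969

p̂_st ≈ 0.4507, SE ≈ 0.0220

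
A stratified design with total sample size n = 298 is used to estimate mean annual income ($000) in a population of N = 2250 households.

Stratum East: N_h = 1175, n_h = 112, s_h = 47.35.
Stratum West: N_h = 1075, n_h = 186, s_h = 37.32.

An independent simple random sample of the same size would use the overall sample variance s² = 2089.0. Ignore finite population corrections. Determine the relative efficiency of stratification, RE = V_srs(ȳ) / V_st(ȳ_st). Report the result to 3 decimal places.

V̂(ȳ_st) = Σ W_h² s_h²/n_h, with W_h = N_h/N and N = 2250:
  stratum East: (1175/2250)²·47.35²/112 = 5.45925
  stratum West: (1075/2250)²·37.32²/186 = 1.70932
V_st = 7.16856
V_srs = s²/n = 2089.0/298 = 7.01007
Relative efficiency = V_srs / V_st = 7.01007/7.16856 = 0.9779

RE ≈ 0.978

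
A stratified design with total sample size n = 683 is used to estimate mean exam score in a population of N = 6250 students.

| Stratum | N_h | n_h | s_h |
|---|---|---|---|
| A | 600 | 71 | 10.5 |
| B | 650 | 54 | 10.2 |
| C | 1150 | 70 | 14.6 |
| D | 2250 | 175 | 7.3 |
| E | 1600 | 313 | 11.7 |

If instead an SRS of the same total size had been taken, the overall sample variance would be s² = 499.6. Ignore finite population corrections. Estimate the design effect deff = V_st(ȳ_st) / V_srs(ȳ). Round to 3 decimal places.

V̂(ȳ_st) = Σ W_h² s_h²/n_h, with W_h = N_h/N and N = 6250:
  stratum A: (600/6250)²·10.5²/71 = 0.0143108
  stratum B: (650/6250)²·10.2²/54 = 0.0208388
  stratum C: (1150/6250)²·14.6²/70 = 0.103096
  stratum D: (2250/6250)²·7.3²/175 = 0.0394651
  stratum E: (1600/6250)²·11.7²/313 = 0.0286621
V_st = 0.206373
V_srs = s²/n = 499.6/683 = 0.731479
deff = V_st / V_srs = 0.206373/0.731479 = 0.2821

deff ≈ 0.282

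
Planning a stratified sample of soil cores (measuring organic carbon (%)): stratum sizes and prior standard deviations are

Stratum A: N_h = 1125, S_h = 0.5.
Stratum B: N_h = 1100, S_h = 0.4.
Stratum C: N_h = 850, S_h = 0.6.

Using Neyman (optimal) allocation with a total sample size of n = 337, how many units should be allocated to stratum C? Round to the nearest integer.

114

Neyman allocation: n_h = n · N_h S_h / Σ N_i S_i, with n = 337.
  stratum A: N_h·S_h = 1125·0.5 = 562.50
  stratum B: N_h·S_h = 1100·0.4 = 440.00
  stratum C: N_h·S_h = 850·0.6 = 510.00
Σ N_h S_h = 1512.50
n for stratum C = 337·510.00/1512.50 = 113.633 → 114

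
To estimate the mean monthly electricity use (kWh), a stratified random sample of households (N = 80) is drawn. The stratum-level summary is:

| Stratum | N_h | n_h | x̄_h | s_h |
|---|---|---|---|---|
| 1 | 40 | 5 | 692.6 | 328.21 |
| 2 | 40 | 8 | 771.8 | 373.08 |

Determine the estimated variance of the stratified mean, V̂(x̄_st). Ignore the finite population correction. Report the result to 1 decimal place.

V̂(x̄_st) = Σ W_h² s_h²/n_h, with W_h = N_h/N and N = 80:
  stratum 1: (40/80)²·328.21²/5 = 5386.09
  stratum 2: (40/80)²·373.08²/8 = 4349.65
V̂(x̄_st) = 9735.74

V̂(x̄_st) ≈ 9735.7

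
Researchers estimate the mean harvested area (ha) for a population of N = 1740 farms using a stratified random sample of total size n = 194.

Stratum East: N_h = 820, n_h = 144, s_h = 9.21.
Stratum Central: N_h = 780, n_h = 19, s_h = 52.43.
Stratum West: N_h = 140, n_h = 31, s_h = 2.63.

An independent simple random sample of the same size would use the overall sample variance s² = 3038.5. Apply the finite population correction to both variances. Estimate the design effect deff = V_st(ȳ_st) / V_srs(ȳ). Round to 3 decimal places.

deff ≈ 2.046

V̂(ȳ_st) = Σ W_h² (1 − n_h/N_h) s_h²/n_h, with W_h = N_h/N and N = 1740:
  stratum East: (820/1740)²·(1 − 144/820)·9.21²/144 = 0.10785
  stratum Central: (780/1740)²·(1 − 19/780)·52.43²/19 = 28.3653
  stratum West: (140/1740)²·(1 − 31/140)·2.63²/31 = 0.00112462
V_st = 28.4742
V_srs = (1 − 194/1740)·3038.5/194 = 13.9161
deff = V_st / V_srs = 28.4742/13.9161 = 2.0461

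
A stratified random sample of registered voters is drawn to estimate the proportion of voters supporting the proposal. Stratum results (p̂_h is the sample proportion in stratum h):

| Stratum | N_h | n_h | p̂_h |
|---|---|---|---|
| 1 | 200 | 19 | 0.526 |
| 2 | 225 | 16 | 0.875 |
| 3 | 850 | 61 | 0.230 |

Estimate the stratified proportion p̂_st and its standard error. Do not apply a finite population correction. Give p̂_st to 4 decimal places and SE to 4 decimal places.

N = 1275; stratum weights W_h = N_h/N.
p̂_st = Σ W_h p̂_h = (200·0.526 + 225·0.875 + 850·0.230)/1275 = 0.39025
V̂(p̂_st) = Σ W_h² p̂_h(1−p̂_h)/(n_h−1):
  stratum 1: (200/1275)²·0.526·0.474/18 = 0.000340825
  stratum 2: (225/1275)²·0.875·0.125/15 = 0.000227076
  stratum 3: (850/1275)²·0.230·0.770/60 = 0.00131185
V̂(p̂_st) = 0.00187975; SE = √V̂ = 0.0433561

p̂_st ≈ 0.3903, SE ≈ 0.0434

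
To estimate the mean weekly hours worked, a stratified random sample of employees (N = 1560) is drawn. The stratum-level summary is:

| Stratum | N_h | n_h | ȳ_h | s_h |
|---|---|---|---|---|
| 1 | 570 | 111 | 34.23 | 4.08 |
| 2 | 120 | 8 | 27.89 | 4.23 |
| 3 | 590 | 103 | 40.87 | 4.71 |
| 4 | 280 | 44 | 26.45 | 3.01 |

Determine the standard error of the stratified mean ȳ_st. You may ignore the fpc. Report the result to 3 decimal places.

SE(ȳ_st) ≈ 0.266

V̂(ȳ_st) = Σ W_h² s_h²/n_h, with W_h = N_h/N and N = 1560:
  stratum 1: (570/1560)²·4.08²/111 = 0.0200216
  stratum 2: (120/1560)²·4.23²/8 = 0.0132344
  stratum 3: (590/1560)²·4.71²/103 = 0.0308077
  stratum 4: (280/1560)²·3.01²/44 = 0.00663357
V̂(ȳ_st) = 0.0706972
SE(ȳ_st) = √0.0706972 = 0.26589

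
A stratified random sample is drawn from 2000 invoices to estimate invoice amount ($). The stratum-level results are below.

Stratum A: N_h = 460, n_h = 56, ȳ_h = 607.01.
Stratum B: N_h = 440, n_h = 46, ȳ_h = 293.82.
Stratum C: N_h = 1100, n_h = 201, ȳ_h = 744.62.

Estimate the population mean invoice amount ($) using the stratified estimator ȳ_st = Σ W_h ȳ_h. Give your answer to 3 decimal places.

ȳ_st ≈ 613.794

N = Σ N_h = 2000. Stratum weights W_h = N_h/N.
ȳ_st = (460·607.01 + 440·293.82 + 1100·744.62) / 2000 = 613.79370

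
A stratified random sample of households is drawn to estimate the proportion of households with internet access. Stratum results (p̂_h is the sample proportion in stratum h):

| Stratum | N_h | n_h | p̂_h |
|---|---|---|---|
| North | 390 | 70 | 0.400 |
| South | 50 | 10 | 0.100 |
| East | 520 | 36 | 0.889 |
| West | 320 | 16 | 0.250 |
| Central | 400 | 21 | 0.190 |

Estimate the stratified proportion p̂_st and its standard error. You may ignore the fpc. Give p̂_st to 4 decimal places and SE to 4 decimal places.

N = 1680; stratum weights W_h = N_h/N.
p̂_st = Σ W_h p̂_h = (390·0.400 + 50·0.100 + 520·0.889 + 320·0.250 + 400·0.190)/1680 = 0.46386
V̂(p̂_st) = Σ W_h² p̂_h(1−p̂_h)/(n_h−1):
  stratum North: (390/1680)²·0.400·0.600/69 = 0.000187445
  stratum South: (50/1680)²·0.100·0.900/9 = 8.85771e-06
  stratum East: (520/1680)²·0.889·0.111/35 = 0.000270113
  stratum West: (320/1680)²·0.250·0.750/15 = 0.000453515
  stratum Central: (400/1680)²·0.190·0.810/20 = 0.000436224
V̂(p̂_st) = 0.00135615; SE = √V̂ = 0.036826

p̂_st ≈ 0.4639, SE ≈ 0.0368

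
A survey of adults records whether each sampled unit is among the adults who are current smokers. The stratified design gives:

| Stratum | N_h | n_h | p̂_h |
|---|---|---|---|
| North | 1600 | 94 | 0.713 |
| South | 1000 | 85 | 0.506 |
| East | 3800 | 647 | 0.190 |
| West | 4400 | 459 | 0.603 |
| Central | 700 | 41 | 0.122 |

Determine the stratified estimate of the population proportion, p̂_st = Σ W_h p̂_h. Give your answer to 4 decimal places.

N = 11500; stratum weights W_h = N_h/N.
p̂_st = Σ W_h p̂_h = (1600·0.713 + 1000·0.506 + 3800·0.190 + 4400·0.603 + 700·0.122)/11500 = 0.44412

p̂_st ≈ 0.4441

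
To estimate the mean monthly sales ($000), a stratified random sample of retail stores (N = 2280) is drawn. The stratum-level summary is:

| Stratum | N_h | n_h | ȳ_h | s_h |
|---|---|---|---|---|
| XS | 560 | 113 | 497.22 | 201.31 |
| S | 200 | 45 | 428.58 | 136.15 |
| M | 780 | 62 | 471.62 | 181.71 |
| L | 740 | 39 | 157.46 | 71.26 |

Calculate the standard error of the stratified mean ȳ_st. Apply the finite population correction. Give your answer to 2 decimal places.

V̂(ȳ_st) = Σ W_h² (1 − n_h/N_h) s_h²/n_h, with W_h = N_h/N and N = 2280:
  stratum XS: (560/2280)²·(1 − 113/560)·201.31²/113 = 17.2694
  stratum S: (200/2280)²·(1 − 45/200)·136.15²/45 = 2.45649
  stratum M: (780/2280)²·(1 − 62/780)·181.71²/62 = 57.374
  stratum L: (740/2280)²·(1 − 39/740)·71.26²/39 = 12.9929
V̂(ȳ_st) = 90.0929
SE(ȳ_st) = √90.0929 = 9.49173

SE(ȳ_st) ≈ 9.49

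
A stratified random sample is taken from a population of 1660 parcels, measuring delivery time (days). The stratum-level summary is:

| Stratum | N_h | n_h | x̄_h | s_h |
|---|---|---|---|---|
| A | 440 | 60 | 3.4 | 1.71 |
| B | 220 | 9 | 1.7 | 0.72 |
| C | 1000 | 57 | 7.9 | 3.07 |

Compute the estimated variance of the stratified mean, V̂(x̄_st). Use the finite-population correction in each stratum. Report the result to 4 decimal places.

V̂(x̄_st) ≈ 0.0605

V̂(x̄_st) = Σ W_h² (1 − n_h/N_h) s_h²/n_h, with W_h = N_h/N and N = 1660:
  stratum A: (440/1660)²·(1 − 60/440)·1.71²/60 = 0.00295707
  stratum B: (220/1660)²·(1 − 9/220)·0.72²/9 = 0.000970312
  stratum C: (1000/1660)²·(1 − 57/1000)·3.07²/57 = 0.0565845
V̂(x̄_st) = 0.0605119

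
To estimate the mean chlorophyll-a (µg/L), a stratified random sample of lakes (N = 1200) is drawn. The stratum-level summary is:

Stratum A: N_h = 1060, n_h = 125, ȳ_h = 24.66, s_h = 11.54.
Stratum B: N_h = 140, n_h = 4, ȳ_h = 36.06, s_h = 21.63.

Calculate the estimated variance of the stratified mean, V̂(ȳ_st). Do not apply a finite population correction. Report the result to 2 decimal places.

V̂(ȳ_st) = Σ W_h² s_h²/n_h, with W_h = N_h/N and N = 1200:
  stratum A: (1060/1200)²·11.54²/125 = 0.831287
  stratum B: (140/1200)²·21.63²/4 = 1.59201
V̂(ȳ_st) = 2.4233

V̂(ȳ_st) ≈ 2.42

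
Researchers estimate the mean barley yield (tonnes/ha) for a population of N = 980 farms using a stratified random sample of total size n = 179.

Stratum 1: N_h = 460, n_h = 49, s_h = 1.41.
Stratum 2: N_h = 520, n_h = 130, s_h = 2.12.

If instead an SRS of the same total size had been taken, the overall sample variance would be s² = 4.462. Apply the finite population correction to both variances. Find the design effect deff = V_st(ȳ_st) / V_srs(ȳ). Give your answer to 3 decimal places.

deff ≈ 0.750

V̂(ȳ_st) = Σ W_h² (1 − n_h/N_h) s_h²/n_h, with W_h = N_h/N and N = 980:
  stratum 1: (460/980)²·(1 − 49/460)·1.41²/49 = 0.00798711
  stratum 2: (520/980)²·(1 − 130/520)·2.12²/130 = 0.00730036
V_st = 0.0152875
V_srs = (1 − 179/980)·4.462/179 = 0.0203743
deff = V_st / V_srs = 0.0152875/0.0203743 = 0.7503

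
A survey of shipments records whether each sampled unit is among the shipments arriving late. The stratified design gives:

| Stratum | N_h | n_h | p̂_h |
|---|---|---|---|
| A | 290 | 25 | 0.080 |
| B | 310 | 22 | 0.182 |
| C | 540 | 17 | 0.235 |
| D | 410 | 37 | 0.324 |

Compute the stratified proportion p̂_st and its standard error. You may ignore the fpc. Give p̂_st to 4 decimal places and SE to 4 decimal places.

N = 1550; stratum weights W_h = N_h/N.
p̂_st = Σ W_h p̂_h = (290·0.080 + 310·0.182 + 540·0.235 + 410·0.324)/1550 = 0.21894
V̂(p̂_st) = Σ W_h² p̂_h(1−p̂_h)/(n_h−1):
  stratum A: (290/1550)²·0.080·0.920/24 = 0.000107349
  stratum B: (310/1550)²·0.182·0.818/21 = 0.000283573
  stratum C: (540/1550)²·0.235·0.765/16 = 0.00136375
  stratum D: (410/1550)²·0.324·0.676/36 = 0.00042569
V̂(p̂_st) = 0.00218036; SE = √V̂ = 0.0466943

p̂_st ≈ 0.2189, SE ≈ 0.0467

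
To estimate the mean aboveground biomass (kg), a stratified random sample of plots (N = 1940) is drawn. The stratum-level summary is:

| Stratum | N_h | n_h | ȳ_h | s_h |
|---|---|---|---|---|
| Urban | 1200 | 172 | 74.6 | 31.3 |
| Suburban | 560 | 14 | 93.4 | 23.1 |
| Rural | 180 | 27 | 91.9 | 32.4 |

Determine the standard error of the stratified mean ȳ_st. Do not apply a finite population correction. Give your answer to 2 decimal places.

SE(ȳ_st) ≈ 2.39

V̂(ȳ_st) = Σ W_h² s_h²/n_h, with W_h = N_h/N and N = 1940:
  stratum Urban: (1200/1940)²·31.3²/172 = 2.17931
  stratum Suburban: (560/1940)²·23.1²/14 = 3.17591
  stratum Rural: (180/1940)²·32.4²/27 = 0.334709
V̂(ȳ_st) = 5.68993
SE(ȳ_st) = √5.68993 = 2.38536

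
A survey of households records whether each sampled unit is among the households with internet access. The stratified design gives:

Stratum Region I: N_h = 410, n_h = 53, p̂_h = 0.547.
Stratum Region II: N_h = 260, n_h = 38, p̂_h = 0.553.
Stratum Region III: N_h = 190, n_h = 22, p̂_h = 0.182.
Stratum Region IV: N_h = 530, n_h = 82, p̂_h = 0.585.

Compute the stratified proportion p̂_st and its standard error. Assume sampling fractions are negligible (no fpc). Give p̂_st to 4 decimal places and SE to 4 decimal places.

N = 1390; stratum weights W_h = N_h/N.
p̂_st = Σ W_h p̂_h = (410·0.547 + 260·0.553 + 190·0.182 + 530·0.585)/1390 = 0.51272
V̂(p̂_st) = Σ W_h² p̂_h(1−p̂_h)/(n_h−1):
  stratum Region I: (410/1390)²·0.547·0.453/52 = 0.000414591
  stratum Region II: (260/1390)²·0.553·0.447/37 = 0.000233748
  stratum Region III: (190/1390)²·0.182·0.818/21 = 0.000132459
  stratum Region IV: (530/1390)²·0.585·0.415/81 = 0.000435754
V̂(p̂_st) = 0.00121655; SE = √V̂ = 0.0348791

p̂_st ≈ 0.5127, SE ≈ 0.0349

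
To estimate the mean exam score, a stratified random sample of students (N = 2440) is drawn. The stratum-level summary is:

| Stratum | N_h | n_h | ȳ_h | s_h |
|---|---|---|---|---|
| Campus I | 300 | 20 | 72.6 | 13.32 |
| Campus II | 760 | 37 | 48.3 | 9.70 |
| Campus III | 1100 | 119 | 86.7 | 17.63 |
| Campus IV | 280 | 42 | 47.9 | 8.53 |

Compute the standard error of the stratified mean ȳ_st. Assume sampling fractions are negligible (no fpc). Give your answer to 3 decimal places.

V̂(ȳ_st) = Σ W_h² s_h²/n_h, with W_h = N_h/N and N = 2440:
  stratum Campus I: (300/2440)²·13.32²/20 = 0.134104
  stratum Campus II: (760/2440)²·9.70²/37 = 0.246711
  stratum Campus III: (1100/2440)²·17.63²/119 = 0.53084
  stratum Campus IV: (280/2440)²·8.53²/42 = 0.0228131
V̂(ȳ_st) = 0.934468
SE(ȳ_st) = √0.934468 = 0.966679

SE(ȳ_st) ≈ 0.967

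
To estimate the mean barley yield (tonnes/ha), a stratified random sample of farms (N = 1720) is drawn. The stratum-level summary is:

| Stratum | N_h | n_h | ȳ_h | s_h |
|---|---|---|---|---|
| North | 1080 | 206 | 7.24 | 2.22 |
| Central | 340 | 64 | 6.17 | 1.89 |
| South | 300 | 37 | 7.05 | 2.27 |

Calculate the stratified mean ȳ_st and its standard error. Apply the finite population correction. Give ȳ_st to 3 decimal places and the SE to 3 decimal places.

ȳ_st ≈ 6.995, SE ≈ 0.115

ȳ_st = Σ W_h ȳ_h = (1080·7.24 + 340·6.17 + 300·7.05)/1720 = 6.99535
V̂(ȳ_st) = Σ W_h² (1 − n_h/N_h) s_h²/n_h, with W_h = N_h/N and N = 1720:
  stratum North: (1080/1720)²·(1 − 206/1080)·2.22²/206 = 0.00763338
  stratum Central: (340/1720)²·(1 − 64/340)·1.89²/64 = 0.00177041
  stratum South: (300/1720)²·(1 − 37/300)·2.27²/37 = 0.00371424
V̂(ȳ_st) = 0.013118
SE(ȳ_st) = √0.013118 = 0.114534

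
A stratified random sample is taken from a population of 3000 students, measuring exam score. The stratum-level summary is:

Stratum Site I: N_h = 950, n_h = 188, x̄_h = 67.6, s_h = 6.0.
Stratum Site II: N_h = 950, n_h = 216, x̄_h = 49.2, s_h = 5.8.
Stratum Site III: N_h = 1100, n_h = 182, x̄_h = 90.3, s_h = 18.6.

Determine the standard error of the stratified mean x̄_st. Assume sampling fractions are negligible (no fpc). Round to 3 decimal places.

SE(x̄_st) ≈ 0.539

V̂(x̄_st) = Σ W_h² s_h²/n_h, with W_h = N_h/N and N = 3000:
  stratum Site I: (950/3000)²·6.0²/188 = 0.0192021
  stratum Site II: (950/3000)²·5.8²/216 = 0.0156173
  stratum Site III: (1100/3000)²·18.6²/182 = 0.255563
V̂(x̄_st) = 0.290382
SE(x̄_st) = √0.290382 = 0.538871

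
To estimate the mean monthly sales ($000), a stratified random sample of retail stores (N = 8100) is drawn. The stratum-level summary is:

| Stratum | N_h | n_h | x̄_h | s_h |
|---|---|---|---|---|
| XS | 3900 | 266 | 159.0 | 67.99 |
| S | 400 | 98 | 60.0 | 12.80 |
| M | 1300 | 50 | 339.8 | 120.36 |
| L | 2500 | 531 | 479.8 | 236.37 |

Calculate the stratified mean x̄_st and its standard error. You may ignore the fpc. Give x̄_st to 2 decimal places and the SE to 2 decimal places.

x̄_st ≈ 282.14, SE ≈ 4.64

x̄_st = Σ W_h x̄_h = (3900·159.0 + 400·60.0 + 1300·339.8 + 2500·479.8)/8100 = 282.14074
V̂(x̄_st) = Σ W_h² s_h²/n_h, with W_h = N_h/N and N = 8100:
  stratum XS: (3900/8100)²·67.99²/266 = 4.02872
  stratum S: (400/8100)²·12.80²/98 = 0.00407703
  stratum M: (1300/8100)²·120.36²/50 = 7.46296
  stratum L: (2500/8100)²·236.37²/531 = 10.0231
V̂(x̄_st) = 21.5188
SE(x̄_st) = √21.5188 = 4.63884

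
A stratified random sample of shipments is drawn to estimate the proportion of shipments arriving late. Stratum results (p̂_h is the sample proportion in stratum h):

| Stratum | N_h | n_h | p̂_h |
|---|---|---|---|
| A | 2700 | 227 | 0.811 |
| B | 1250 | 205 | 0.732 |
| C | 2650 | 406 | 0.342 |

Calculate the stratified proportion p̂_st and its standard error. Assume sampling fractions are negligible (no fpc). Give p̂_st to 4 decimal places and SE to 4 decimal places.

N = 6600; stratum weights W_h = N_h/N.
p̂_st = Σ W_h p̂_h = (2700·0.811 + 1250·0.732 + 2650·0.342)/6600 = 0.60773
V̂(p̂_st) = Σ W_h² p̂_h(1−p̂_h)/(n_h−1):
  stratum A: (2700/6600)²·0.811·0.189/226 = 0.000113505
  stratum B: (1250/6600)²·0.732·0.268/204 = 3.44943e-05
  stratum C: (2650/6600)²·0.342·0.658/405 = 8.95779e-05
V̂(p̂_st) = 0.000237577; SE = √V̂ = 0.0154135

p̂_st ≈ 0.6077, SE ≈ 0.0154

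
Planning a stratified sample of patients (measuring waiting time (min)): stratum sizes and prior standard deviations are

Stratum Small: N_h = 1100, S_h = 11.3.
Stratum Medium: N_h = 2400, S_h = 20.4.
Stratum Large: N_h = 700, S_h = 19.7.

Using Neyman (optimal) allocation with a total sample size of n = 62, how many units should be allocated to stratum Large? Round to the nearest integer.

Neyman allocation: n_h = n · N_h S_h / Σ N_i S_i, with n = 62.
  stratum Small: N_h·S_h = 1100·11.3 = 12430.00
  stratum Medium: N_h·S_h = 2400·20.4 = 48960.00
  stratum Large: N_h·S_h = 700·19.7 = 13790.00
Σ N_h S_h = 75180.00
n for stratum Large = 62·13790.00/75180.00 = 11.372 → 11

11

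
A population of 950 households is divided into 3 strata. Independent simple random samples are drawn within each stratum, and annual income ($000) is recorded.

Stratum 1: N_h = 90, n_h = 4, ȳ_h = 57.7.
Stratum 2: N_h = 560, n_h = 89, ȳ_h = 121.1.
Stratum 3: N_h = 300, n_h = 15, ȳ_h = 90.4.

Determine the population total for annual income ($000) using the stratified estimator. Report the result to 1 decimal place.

τ̂_st ≈ 100129.0

τ̂_st = Σ N_h ȳ_h = 90·57.7 + 560·121.1 + 300·90.4 = 100129.0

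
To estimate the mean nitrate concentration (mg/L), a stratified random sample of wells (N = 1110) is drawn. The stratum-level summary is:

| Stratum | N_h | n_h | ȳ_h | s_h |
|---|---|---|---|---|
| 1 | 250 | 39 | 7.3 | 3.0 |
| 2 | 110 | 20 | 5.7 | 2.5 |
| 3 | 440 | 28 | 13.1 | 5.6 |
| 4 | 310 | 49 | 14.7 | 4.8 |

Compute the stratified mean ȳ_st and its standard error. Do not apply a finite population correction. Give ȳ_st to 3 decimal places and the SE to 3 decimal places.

ȳ_st ≈ 11.507, SE ≈ 0.477

ȳ_st = Σ W_h ȳ_h = (250·7.3 + 110·5.7 + 440·13.1 + 310·14.7)/1110 = 11.50721
V̂(ȳ_st) = Σ W_h² s_h²/n_h, with W_h = N_h/N and N = 1110:
  stratum 1: (250/1110)²·3.0²/39 = 0.0117061
  stratum 2: (110/1110)²·2.5²/20 = 0.00306895
  stratum 3: (440/1110)²·5.6²/28 = 0.175986
  stratum 4: (310/1110)²·4.8²/49 = 0.0366745
V̂(ȳ_st) = 0.227435
SE(ȳ_st) = √0.227435 = 0.476902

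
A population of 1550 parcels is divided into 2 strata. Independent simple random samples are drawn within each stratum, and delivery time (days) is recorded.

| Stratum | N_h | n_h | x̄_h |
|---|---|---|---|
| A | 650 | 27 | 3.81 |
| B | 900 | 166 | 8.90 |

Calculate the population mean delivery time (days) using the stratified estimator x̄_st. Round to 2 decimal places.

x̄_st ≈ 6.77

N = Σ N_h = 1550. Stratum weights W_h = N_h/N.
x̄_st = (650·3.81 + 900·8.90) / 1550 = 6.7655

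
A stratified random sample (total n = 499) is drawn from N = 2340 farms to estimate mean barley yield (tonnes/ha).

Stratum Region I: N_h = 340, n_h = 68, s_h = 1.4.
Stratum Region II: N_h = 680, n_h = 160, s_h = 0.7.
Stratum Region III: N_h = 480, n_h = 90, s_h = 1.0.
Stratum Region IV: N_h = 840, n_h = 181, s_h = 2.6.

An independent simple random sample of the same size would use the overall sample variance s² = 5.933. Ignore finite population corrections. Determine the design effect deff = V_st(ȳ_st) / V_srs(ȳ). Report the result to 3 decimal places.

deff ≈ 0.517

V̂(ȳ_st) = Σ W_h² s_h²/n_h, with W_h = N_h/N and N = 2340:
  stratum Region I: (340/2340)²·1.4²/68 = 0.000608518
  stratum Region II: (680/2340)²·0.7²/160 = 0.00025862
  stratum Region III: (480/2340)²·1.0²/90 = 0.000467529
  stratum Region IV: (840/2340)²·2.6²/181 = 0.00481277
V_st = 0.00614744
V_srs = s²/n = 5.933/499 = 0.0118898
deff = V_st / V_srs = 0.00614744/0.0118898 = 0.5170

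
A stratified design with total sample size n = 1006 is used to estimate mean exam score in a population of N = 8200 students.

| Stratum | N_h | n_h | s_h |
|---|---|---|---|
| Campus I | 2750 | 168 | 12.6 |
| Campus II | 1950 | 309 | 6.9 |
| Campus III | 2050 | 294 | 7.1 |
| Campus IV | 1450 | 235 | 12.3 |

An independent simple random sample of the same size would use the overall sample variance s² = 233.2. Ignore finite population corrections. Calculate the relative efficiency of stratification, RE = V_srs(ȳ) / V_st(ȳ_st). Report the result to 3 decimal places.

RE ≈ 1.589

V̂(ȳ_st) = Σ W_h² s_h²/n_h, with W_h = N_h/N and N = 8200:
  stratum Campus I: (2750/8200)²·12.6²/168 = 0.106284
  stratum Campus II: (1950/8200)²·6.9²/309 = 0.00871327
  stratum Campus III: (2050/8200)²·7.1²/294 = 0.0107164
  stratum Campus IV: (1450/8200)²·12.3²/235 = 0.0201303
V_st = 0.145844
V_srs = s²/n = 233.2/1006 = 0.231809
Relative efficiency = V_srs / V_st = 0.231809/0.145844 = 1.5894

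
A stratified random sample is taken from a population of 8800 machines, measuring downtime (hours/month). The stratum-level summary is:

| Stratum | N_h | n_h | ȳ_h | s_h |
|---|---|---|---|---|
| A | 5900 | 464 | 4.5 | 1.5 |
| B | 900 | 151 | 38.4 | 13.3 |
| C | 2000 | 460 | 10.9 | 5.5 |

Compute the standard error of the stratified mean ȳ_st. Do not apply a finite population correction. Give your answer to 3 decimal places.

V̂(ȳ_st) = Σ W_h² s_h²/n_h, with W_h = N_h/N and N = 8800:
  stratum A: (5900/8800)²·1.5²/464 = 0.00217973
  stratum B: (900/8800)²·13.3²/151 = 0.0122531
  stratum C: (2000/8800)²·5.5²/460 = 0.00339674
V̂(ȳ_st) = 0.0178296
SE(ȳ_st) = √0.0178296 = 0.133527

SE(ȳ_st) ≈ 0.134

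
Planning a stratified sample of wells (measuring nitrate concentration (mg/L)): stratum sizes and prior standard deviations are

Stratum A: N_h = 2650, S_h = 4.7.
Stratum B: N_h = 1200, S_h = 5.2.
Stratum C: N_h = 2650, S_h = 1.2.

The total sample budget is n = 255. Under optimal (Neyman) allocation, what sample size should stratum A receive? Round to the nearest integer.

Neyman allocation: n_h = n · N_h S_h / Σ N_i S_i, with n = 255.
  stratum A: N_h·S_h = 2650·4.7 = 12455.00
  stratum B: N_h·S_h = 1200·5.2 = 6240.00
  stratum C: N_h·S_h = 2650·1.2 = 3180.00
Σ N_h S_h = 21875.00
n for stratum A = 255·12455.00/21875.00 = 145.190 → 145

145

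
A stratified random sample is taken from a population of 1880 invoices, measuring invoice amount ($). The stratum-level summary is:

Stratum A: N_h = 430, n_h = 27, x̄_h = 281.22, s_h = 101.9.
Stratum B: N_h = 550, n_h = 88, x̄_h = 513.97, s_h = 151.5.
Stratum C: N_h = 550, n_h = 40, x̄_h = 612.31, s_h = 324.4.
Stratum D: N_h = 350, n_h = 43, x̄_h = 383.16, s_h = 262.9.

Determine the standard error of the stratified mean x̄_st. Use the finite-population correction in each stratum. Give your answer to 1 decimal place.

SE(x̄_st) ≈ 17.2

V̂(x̄_st) = Σ W_h² (1 − n_h/N_h) s_h²/n_h, with W_h = N_h/N and N = 1880:
  stratum A: (430/1880)²·(1 − 27/430)·101.9²/27 = 18.8557
  stratum B: (550/1880)²·(1 − 88/550)·151.5²/88 = 18.7513
  stratum C: (550/1880)²·(1 − 40/550)·324.4²/40 = 208.794
  stratum D: (350/1880)²·(1 − 43/350)·262.9²/43 = 48.8656
V̂(x̄_st) = 295.267
SE(x̄_st) = √295.267 = 17.1833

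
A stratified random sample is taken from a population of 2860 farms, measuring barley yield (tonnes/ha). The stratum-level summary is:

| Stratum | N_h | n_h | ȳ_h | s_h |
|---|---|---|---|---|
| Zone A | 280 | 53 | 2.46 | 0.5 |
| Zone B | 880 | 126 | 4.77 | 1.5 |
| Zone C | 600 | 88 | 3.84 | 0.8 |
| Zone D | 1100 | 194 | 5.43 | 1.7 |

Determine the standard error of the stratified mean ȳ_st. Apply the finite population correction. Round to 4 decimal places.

V̂(ȳ_st) = Σ W_h² (1 − n_h/N_h) s_h²/n_h, with W_h = N_h/N and N = 2860:
  stratum Zone A: (280/2860)²·(1 − 53/280)·0.5²/53 = 3.66535e-05
  stratum Zone B: (880/2860)²·(1 − 126/880)·1.5²/126 = 0.00144855
  stratum Zone C: (600/2860)²·(1 − 88/600)·0.8²/88 = 0.000273141
  stratum Zone D: (1100/2860)²·(1 − 194/1100)·1.7²/194 = 0.00181503
V̂(ȳ_st) = 0.00357338
SE(ȳ_st) = √0.00357338 = 0.0597778

SE(ȳ_st) ≈ 0.0598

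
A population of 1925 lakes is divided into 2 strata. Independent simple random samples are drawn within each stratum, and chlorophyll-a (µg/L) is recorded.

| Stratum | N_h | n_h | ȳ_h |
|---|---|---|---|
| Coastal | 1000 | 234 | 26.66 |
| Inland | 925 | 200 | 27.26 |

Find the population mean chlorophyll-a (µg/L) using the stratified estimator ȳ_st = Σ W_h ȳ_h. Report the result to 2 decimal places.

N = Σ N_h = 1925. Stratum weights W_h = N_h/N.
ȳ_st = (1000·26.66 + 925·27.26) / 1925 = 26.9483

ȳ_st ≈ 26.95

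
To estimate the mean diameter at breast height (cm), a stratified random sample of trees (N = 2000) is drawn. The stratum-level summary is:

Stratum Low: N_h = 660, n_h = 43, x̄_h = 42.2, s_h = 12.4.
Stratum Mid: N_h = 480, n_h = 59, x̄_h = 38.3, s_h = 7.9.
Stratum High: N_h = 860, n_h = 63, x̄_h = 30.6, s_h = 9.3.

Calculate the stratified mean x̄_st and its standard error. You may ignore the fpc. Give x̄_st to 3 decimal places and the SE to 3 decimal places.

x̄_st ≈ 36.276, SE ≈ 0.839

x̄_st = Σ W_h x̄_h = (660·42.2 + 480·38.3 + 860·30.6)/2000 = 36.27600
V̂(x̄_st) = Σ W_h² s_h²/n_h, with W_h = N_h/N and N = 2000:
  stratum Low: (660/2000)²·12.4²/43 = 0.389406
  stratum Mid: (480/2000)²·7.9²/59 = 0.0609291
  stratum High: (860/2000)²·9.3²/63 = 0.253841
V̂(x̄_st) = 0.704177
SE(x̄_st) = √0.704177 = 0.839152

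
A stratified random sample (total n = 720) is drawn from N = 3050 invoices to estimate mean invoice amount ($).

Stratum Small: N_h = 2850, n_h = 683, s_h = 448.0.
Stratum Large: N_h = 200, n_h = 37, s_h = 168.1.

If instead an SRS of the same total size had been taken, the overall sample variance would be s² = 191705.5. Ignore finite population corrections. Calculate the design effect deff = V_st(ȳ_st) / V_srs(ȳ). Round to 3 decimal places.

deff ≈ 0.976

V̂(ȳ_st) = Σ W_h² s_h²/n_h, with W_h = N_h/N and N = 3050:
  stratum Small: (2850/3050)²·448.0²/683 = 256.582
  stratum Large: (200/3050)²·168.1²/37 = 3.28393
V_st = 259.865
V_srs = s²/n = 191705.5/720 = 266.258
deff = V_st / V_srs = 259.865/266.258 = 0.9760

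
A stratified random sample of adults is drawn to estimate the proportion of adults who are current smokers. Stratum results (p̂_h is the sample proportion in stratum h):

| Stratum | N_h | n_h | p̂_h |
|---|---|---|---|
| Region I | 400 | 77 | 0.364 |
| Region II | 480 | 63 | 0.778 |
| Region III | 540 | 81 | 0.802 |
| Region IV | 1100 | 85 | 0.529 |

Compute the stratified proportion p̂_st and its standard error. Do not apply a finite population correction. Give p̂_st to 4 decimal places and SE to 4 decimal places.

N = 2520; stratum weights W_h = N_h/N.
p̂_st = Σ W_h p̂_h = (400·0.364 + 480·0.778 + 540·0.802 + 1100·0.529)/2520 = 0.60874
V̂(p̂_st) = Σ W_h² p̂_h(1−p̂_h)/(n_h−1):
  stratum Region I: (400/2520)²·0.364·0.636/76 = 7.67474e-05
  stratum Region II: (480/2520)²·0.778·0.222/62 = 0.00010107
  stratum Region III: (540/2520)²·0.802·0.198/80 = 9.11457e-05
  stratum Region IV: (1100/2520)²·0.529·0.471/84 = 0.000565173
V̂(p̂_st) = 0.000834136; SE = √V̂ = 0.0288814

p̂_st ≈ 0.6087, SE ≈ 0.0289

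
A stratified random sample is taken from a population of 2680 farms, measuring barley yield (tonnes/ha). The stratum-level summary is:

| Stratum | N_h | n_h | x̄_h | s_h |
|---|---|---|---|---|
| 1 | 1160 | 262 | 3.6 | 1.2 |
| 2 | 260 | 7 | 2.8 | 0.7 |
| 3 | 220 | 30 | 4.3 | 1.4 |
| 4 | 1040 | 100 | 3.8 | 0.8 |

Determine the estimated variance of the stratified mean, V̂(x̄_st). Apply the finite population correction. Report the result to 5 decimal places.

V̂(x̄_st) ≈ 0.00269

V̂(x̄_st) = Σ W_h² (1 − n_h/N_h) s_h²/n_h, with W_h = N_h/N and N = 2680:
  stratum 1: (1160/2680)²·(1 − 262/1160)·1.2²/262 = 0.000797124
  stratum 2: (260/2680)²·(1 − 7/260)·0.7²/7 = 0.000641095
  stratum 3: (220/2680)²·(1 − 30/220)·1.4²/30 = 0.000380226
  stratum 4: (1040/2680)²·(1 − 100/1040)·0.8²/100 = 0.000871107
V̂(x̄_st) = 0.00268955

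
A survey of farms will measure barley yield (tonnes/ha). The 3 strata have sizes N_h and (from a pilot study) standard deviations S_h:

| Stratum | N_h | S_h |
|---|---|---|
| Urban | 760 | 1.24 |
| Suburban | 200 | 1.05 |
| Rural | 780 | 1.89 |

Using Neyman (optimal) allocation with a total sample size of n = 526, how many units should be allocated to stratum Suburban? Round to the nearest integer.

Neyman allocation: n_h = n · N_h S_h / Σ N_i S_i, with n = 526.
  stratum Urban: N_h·S_h = 760·1.24 = 942.40
  stratum Suburban: N_h·S_h = 200·1.05 = 210.00
  stratum Rural: N_h·S_h = 780·1.89 = 1474.20
Σ N_h S_h = 2626.60
n for stratum Suburban = 526·210.00/2626.60 = 42.054 → 42

42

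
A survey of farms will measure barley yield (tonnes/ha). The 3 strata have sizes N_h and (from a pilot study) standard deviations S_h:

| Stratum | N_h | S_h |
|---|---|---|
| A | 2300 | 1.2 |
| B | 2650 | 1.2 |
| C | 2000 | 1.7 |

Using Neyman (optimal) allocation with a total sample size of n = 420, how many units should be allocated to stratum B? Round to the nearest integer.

Neyman allocation: n_h = n · N_h S_h / Σ N_i S_i, with n = 420.
  stratum A: N_h·S_h = 2300·1.2 = 2760.00
  stratum B: N_h·S_h = 2650·1.2 = 3180.00
  stratum C: N_h·S_h = 2000·1.7 = 3400.00
Σ N_h S_h = 9340.00
n for stratum B = 420·3180.00/9340.00 = 142.998 → 143

143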